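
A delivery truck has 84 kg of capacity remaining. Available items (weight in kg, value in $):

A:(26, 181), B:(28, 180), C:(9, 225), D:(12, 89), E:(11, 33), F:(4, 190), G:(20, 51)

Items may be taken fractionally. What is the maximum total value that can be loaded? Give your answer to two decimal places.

880.00

Ratios (sorted): F 47.50, C 25.00, D 7.42, A 6.96, B 6.43, E 3.00, G 2.55
take F (4 @ 190); take C (9 @ 225); take D (12 @ 89); take A (26 @ 181); take B (28 @ 180); take 5/11 of E → 15.00. Capacity used 84/84.
Total value = 880.00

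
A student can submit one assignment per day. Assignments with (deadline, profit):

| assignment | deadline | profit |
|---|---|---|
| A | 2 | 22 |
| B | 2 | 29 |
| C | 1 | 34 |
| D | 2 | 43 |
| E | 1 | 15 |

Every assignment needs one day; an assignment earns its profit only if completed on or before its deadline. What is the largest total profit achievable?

77

By profit: D(d2,43), C(d1,34), B(d2,29), A(d2,22), E(d1,15)
D→slot 2; C→slot 1; B skipped; A skipped; E skipped.
Profit = 34 + 43 = 77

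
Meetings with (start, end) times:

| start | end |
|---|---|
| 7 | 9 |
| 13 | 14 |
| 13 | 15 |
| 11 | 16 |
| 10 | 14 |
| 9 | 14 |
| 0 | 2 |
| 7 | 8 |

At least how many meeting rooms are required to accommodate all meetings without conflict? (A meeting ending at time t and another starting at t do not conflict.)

The answer is the maximum number of intervals overlapping at any instant.
Events (time:±→running): 0:+→1 2:-→0 7:+→1 7:+→2 8:-→1 9:-→0 9:+→1 10:+→2 11:+→3 13:+→4 13:+→5 … peak 5.

5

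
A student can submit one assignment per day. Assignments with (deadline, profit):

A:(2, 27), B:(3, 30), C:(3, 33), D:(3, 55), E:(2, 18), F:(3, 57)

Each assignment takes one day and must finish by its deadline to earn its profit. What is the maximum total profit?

Sort by profit descending; place each in the latest free slot ≤ its deadline.
By profit: F(d3,57), D(d3,55), C(d3,33), B(d3,30), A(d2,27), E(d2,18)
F→slot 3; D→slot 2; C→slot 1; B skipped; A skipped; E skipped.
Profit = 33 + 55 + 57 = 145

145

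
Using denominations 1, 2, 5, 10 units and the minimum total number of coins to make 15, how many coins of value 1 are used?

15 = 1×10 + 1×5
Count of 1: 0

0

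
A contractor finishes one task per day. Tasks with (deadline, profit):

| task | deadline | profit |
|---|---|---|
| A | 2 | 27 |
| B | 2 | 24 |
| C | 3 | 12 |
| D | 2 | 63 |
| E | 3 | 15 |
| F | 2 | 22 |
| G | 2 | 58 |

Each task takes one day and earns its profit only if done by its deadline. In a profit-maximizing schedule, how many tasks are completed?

3

By profit: D(d2,63), G(d2,58), A(d2,27), B(d2,24), F(d2,22), E(d3,15), C(d3,12)
D→slot 2; G→slot 1; A skipped; B skipped; F skipped; E→slot 3; C skipped.
3 of 7 scheduled.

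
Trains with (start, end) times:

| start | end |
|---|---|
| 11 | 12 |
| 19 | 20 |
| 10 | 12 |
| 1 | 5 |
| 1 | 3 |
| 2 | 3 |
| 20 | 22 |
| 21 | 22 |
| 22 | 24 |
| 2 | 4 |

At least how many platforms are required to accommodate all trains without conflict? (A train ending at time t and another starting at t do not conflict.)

4

Count concurrent intervals with a sweep; the peak is the room count.
starts: [1, 1, 2, 2, 10, 11, 19, 20, 21, 22]
ends:   [3, 3, 4, 5, 12, 12, 20, 22, 22, 24]
s1→1 s1→2 s2→3 s2→4  — peak 4.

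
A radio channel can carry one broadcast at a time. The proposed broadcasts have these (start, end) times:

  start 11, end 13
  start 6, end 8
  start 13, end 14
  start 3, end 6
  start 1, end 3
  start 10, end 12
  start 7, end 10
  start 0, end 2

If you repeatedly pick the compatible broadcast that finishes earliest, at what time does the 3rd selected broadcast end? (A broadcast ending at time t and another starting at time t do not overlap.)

8

Sort by end time and greedily take each interval whose start is ≥ the last chosen end.
By end time: (0,2), (1,3), (3,6), (6,8), (7,10), (10,12), (11,13), (13,14).
Pick (0,2); next start ≥ 2 → (3,6); next start ≥ 6 → (6,8); next start ≥ 8 → (10,12); next start ≥ 12 → (13,14).
Selected: (0,2) (3,6) (6,8) (10,12) (13,14)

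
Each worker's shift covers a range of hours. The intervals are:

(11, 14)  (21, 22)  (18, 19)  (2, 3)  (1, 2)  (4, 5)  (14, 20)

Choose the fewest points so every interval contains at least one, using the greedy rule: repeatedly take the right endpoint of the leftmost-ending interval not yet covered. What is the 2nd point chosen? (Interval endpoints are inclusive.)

Process intervals by earliest right end; each time one isn't hit yet, stab at its right endpoint.
By right end: [1,2]  [2,3]  [4,5]  [11,14]  [18,19]  [14,20]  [21,22]
[1,2] uncovered → point at 2; [4,5] uncovered → point at 5; [11,14] uncovered → point at 14; [18,19] uncovered → point at 19; [21,22] uncovered → point at 22.
Points: 2, 5, 14, 19, 22 (5 total).

5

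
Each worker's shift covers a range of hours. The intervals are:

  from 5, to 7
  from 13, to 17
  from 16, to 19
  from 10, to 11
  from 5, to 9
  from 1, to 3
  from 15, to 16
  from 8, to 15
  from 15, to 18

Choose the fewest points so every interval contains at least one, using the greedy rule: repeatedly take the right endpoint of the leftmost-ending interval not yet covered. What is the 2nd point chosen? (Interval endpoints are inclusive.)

Sorted: [1,3] [5,7] [5,9] [10,11] [8,15] [15,16] [13,17] [15,18] [16,19]
{[1,3]} hit by 3; {[5,7],[5,9]} hit by 7; {[10,11],[8,15]} hit by 11; {[15,16],[13,17],[15,18],[16,19]} hit by 16.
Points: 3, 7, 11, 16 (4 total).

7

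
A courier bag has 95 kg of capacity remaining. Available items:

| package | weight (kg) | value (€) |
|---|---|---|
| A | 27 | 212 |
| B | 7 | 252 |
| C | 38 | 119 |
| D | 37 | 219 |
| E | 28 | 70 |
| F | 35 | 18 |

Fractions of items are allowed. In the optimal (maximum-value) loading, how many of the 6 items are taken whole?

Greedy by value/weight ratio, highest first.
Ratios (sorted): B 36.00, A 7.85, D 5.92, C 3.13, E 2.50, F 0.51
take B (7 @ 252); take A (27 @ 212); take D (37 @ 219); take 24/38 of C → 75.16. Capacity used 95/95.
3 item(s) taken whole; one partial (take 24/38 of C).

3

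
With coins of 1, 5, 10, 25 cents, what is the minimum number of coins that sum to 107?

Greedy: take as many of the largest coin as possible, then repeat with the remainder.
107 − 4×25→7 − 1×5→2 − 2×1→0
Total coins = 4 + 1 + 2 = 7

7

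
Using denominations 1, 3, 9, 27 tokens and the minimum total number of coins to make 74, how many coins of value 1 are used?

Greedy: take as many of the largest coin as possible, then repeat with the remainder.
74 = 2×27 + 2×9 + 2×1
Count of 1: 2

2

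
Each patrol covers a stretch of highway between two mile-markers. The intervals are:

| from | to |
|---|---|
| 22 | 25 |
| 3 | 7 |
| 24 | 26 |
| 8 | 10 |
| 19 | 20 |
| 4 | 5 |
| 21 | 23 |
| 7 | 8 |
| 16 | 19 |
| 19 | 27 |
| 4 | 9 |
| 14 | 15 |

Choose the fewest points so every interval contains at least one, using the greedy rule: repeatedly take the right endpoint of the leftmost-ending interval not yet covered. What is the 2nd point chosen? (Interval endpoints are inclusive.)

8

By right end: [4,5]  [3,7]  [7,8]  [4,9]  [8,10]  [14,15]  [16,19]  [19,20]  [21,23]  [22,25]  [24,26]  [19,27]
[4,5] uncovered → point at 5; [7,8] uncovered → point at 8; [14,15] uncovered → point at 15; [16,19] uncovered → point at 19; [21,23] uncovered → point at 23; [24,26] uncovered → point at 26.
Points: 5, 8, 15, 19, 23, 26 (6 total).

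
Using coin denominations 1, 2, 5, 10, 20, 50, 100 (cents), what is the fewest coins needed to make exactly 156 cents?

4

Use the largest denomination that fits, subtract, and repeat.
156 − 1×100→56 − 1×50→6 − 1×5→1 − 1×1→0
Total coins = 1 + 1 + 1 + 1 = 4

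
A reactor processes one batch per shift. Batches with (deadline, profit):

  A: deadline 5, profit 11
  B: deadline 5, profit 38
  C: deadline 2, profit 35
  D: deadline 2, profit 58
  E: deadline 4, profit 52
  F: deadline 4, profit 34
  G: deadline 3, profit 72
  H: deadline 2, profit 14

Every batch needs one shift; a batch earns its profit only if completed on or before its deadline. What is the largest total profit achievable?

255

By profit: G(d3,72), D(d2,58), E(d4,52), B(d5,38), C(d2,35), F(d4,34), H(d2,14), A(d5,11)
G→slot 3; D→slot 2; E→slot 4; B→slot 5; C→slot 1; F skipped; H skipped; A skipped.
Profit = 35 + 58 + 72 + 52 + 38 = 255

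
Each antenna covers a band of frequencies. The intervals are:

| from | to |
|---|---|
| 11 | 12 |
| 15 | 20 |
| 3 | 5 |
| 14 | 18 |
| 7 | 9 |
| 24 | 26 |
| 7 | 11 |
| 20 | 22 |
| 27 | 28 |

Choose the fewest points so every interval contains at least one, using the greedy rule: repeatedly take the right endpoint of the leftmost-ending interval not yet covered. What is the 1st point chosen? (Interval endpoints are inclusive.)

Process intervals by earliest right end; each time one isn't hit yet, stab at its right endpoint.
By right end: [3,5]  [7,9]  [7,11]  [11,12]  [14,18]  [15,20]  [20,22]  [24,26]  [27,28]
[3,5] uncovered → point at 5; [7,9] uncovered → point at 9; [11,12] uncovered → point at 12; [14,18] uncovered → point at 18; [20,22] uncovered → point at 22; [24,26] uncovered → point at 26; [27,28] uncovered → point at 28.
Points: 5, 9, 12, 18, 22, 26, 28 (7 total).

5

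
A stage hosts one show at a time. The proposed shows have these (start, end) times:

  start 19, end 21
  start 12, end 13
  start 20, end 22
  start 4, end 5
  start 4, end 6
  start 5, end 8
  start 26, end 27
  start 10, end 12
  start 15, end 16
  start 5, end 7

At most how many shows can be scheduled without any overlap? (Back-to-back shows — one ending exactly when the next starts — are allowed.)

By end time: (4,5), (4,6), (5,7), (5,8), (10,12), (12,13), (15,16), (19,21), (20,22), (26,27).
Pick (4,5); next start ≥ 5 → (5,7); next start ≥ 7 → (10,12); next start ≥ 12 → (12,13); next start ≥ 13 → (15,16); next start ≥ 16 → (19,21); next start ≥ 21 → (26,27).
Selected 7 shows.

7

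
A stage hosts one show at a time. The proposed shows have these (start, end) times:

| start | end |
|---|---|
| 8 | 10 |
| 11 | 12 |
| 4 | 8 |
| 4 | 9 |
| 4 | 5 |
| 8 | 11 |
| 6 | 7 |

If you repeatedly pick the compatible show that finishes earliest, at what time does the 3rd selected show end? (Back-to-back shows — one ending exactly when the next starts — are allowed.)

Sort by end time and greedily take each interval whose start is ≥ the last chosen end.
Sorted by end: (4,5)  (6,7)  (4,8)  (4,9)  (8,10)  (8,11)  (11,12)
take (4,5); take (6,7); skip (4,8); take (8,10); take (11,12).
Selected: (4,5) (6,7) (8,10) (11,12)

10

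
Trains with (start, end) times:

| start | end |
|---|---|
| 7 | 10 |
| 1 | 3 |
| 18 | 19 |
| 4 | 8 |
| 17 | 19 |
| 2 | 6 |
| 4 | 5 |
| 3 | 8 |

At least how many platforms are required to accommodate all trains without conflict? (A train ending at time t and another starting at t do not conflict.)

Events (time:±→running): 1:+→1 2:+→2 3:-→1 3:+→2 4:+→3 4:+→4 … peak 4.

4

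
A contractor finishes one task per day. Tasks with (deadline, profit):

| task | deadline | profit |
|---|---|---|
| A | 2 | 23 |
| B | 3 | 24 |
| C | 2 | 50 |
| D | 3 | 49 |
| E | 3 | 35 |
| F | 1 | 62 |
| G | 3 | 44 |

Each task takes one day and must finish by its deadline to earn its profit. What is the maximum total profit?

161

Profit order: F=62 C=50 D=49 G=44 E=35 B=24 A=23
Assign: F→slot 1, C→slot 2, D→slot 3, G skipped, E skipped, B skipped, A skipped.
Slots: [1:F] [2:C] [3:D]
Profit = 62 + 50 + 49 = 161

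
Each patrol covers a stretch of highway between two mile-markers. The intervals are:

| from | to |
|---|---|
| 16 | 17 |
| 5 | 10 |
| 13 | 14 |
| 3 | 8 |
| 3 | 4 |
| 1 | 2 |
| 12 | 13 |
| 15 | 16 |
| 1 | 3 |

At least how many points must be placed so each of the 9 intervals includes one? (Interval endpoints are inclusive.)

5

Sort by right endpoint; whenever an interval is uncovered, place a point at its right end.
By right end: [1,2]  [1,3]  [3,4]  [3,8]  [5,10]  [12,13]  [13,14]  [15,16]  [16,17]
[1,2] uncovered → point at 2; [3,4] uncovered → point at 4; [5,10] uncovered → point at 10; [12,13] uncovered → point at 13; [15,16] uncovered → point at 16.
Points: 2, 4, 10, 13, 16 (5 total).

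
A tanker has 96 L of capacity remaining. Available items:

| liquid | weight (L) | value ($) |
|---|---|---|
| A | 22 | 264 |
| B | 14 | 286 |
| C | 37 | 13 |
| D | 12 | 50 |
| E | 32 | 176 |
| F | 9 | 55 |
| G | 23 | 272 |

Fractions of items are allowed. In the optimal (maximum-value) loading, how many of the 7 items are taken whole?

4

Order: B (286/14=20.43) > A (264/22=12.00) > G (272/23=11.83) > F (55/9=6.11) > E (176/32=5.50) > D (50/12=4.17) > C (13/37=0.35)
Fill: take B (14 @ 286) → take A (22 @ 264) → take G (23 @ 272) → take F (9 @ 55) → take 28/32 of E → 154.00; 96/96 used.
4 item(s) taken whole; one partial (take 28/32 of E).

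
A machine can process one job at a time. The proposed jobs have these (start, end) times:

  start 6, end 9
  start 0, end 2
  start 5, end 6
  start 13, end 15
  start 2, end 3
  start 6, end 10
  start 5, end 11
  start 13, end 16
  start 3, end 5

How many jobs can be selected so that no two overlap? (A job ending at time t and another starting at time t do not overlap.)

6

Sorted by end: (0,2)  (2,3)  (3,5)  (5,6)  (6,9)  (6,10)  (5,11)  (13,15)  (13,16)
take (0,2); take (2,3); take (3,5); take (5,6); take (6,9); skip (5,11); take (13,15); skip (13,16).
Selected 6 jobs.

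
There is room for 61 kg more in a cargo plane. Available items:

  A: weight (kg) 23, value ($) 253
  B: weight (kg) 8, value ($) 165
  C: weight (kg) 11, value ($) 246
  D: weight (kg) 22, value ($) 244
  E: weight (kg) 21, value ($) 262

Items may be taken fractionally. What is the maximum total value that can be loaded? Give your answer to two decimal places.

905.91

Sort by value per unit weight and fill in that order.
Order: C (246/11=22.36) > B (165/8=20.62) > E (262/21=12.48) > D (244/22=11.09) > A (253/23=11.00)
Fill: take C (11 @ 246) → take B (8 @ 165) → take E (21 @ 262) → take 21/22 of D → 232.91; 61/61 used.
Total value = 905.91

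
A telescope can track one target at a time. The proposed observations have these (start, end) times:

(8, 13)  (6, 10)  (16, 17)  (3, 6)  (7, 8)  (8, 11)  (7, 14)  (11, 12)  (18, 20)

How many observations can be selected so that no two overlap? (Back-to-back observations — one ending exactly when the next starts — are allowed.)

Greedy by earliest finish: after sorting by end time, pick each interval compatible with the last pick.
By end time: (3,6), (7,8), (6,10), (8,11), (11,12), (8,13), (7,14), (16,17), (18,20).
Pick (3,6); next start ≥ 6 → (7,8); next start ≥ 8 → (8,11); next start ≥ 11 → (11,12); next start ≥ 12 → (16,17); next start ≥ 17 → (18,20).
Selected 6 observations.

6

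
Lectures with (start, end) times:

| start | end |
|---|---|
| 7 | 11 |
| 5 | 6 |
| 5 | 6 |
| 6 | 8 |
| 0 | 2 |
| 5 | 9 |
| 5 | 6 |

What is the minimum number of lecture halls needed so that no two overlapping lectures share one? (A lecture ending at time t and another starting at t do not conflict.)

4

Count concurrent intervals with a sweep; the peak is the room count.
Events (time:±→running): 0:+→1 2:-→0 5:+→1 5:+→2 5:+→3 5:+→4 … peak 4.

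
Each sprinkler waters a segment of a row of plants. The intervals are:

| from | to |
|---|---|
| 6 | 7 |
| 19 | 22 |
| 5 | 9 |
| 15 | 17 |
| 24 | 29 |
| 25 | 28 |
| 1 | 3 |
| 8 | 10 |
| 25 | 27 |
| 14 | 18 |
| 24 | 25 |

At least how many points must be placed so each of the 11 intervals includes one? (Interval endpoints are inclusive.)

6

Process intervals by earliest right end; each time one isn't hit yet, stab at its right endpoint.
By right end: [1,3]  [6,7]  [5,9]  [8,10]  [15,17]  [14,18]  [19,22]  [24,25]  [25,27]  [25,28]  [24,29]
[1,3] uncovered → point at 3; [6,7] uncovered → point at 7; [8,10] uncovered → point at 10; [15,17] uncovered → point at 17; [19,22] uncovered → point at 22; [24,25] uncovered → point at 25.
Points: 3, 7, 10, 17, 22, 25 (6 total).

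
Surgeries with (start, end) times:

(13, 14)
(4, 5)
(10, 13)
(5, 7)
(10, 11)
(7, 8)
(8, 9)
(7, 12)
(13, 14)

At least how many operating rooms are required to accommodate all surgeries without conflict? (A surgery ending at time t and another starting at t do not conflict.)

Events (time:±→running): 4:+→1 5:-→0 5:+→1 7:-→0 7:+→1 7:+→2 8:-→1 8:+→2 9:-→1 10:+→2 10:+→3 … peak 3.

3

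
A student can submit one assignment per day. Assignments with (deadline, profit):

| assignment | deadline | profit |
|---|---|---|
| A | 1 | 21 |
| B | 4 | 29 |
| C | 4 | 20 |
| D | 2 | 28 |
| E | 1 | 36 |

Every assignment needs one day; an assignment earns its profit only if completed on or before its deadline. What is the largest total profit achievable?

Take jobs in profit order; each goes to the latest open slot no later than its deadline.
Profit order: E=36 B=29 D=28 A=21 C=20
Assign: E→slot 1, B→slot 4, D→slot 2, A skipped, C→slot 3.
Slots: [1:E] [2:D] [3:C] [4:B]
Profit = 36 + 28 + 20 + 29 = 113

113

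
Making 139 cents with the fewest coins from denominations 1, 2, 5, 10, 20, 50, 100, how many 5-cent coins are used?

139 − 1×100→39 − 1×20→19 − 1×10→9 − 1×5→4 − 2×2→0
Count of 5: 1

1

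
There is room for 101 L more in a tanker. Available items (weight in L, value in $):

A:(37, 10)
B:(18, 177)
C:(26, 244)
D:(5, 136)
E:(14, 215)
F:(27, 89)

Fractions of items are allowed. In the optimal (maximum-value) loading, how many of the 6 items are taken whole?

Sort by value per unit weight and fill in that order.
Ratios (sorted): D 27.20, E 15.36, B 9.83, C 9.38, F 3.30, A 0.27
take D (5 @ 136); take E (14 @ 215); take B (18 @ 177); take C (26 @ 244); take F (27 @ 89); take 11/37 of A → 2.97. Capacity used 101/101.
5 item(s) taken whole; one partial (take 11/37 of A).

5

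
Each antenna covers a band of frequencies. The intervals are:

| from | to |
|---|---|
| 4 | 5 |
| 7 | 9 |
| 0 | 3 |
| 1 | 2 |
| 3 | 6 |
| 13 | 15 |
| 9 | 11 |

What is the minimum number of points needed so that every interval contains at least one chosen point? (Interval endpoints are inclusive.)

4

Sort by right endpoint; whenever an interval is uncovered, place a point at its right end.
By right end: [1,2]  [0,3]  [4,5]  [3,6]  [7,9]  [9,11]  [13,15]
[1,2] uncovered → point at 2; [4,5] uncovered → point at 5; [7,9] uncovered → point at 9; [13,15] uncovered → point at 15.
Points: 2, 5, 9, 15 (4 total).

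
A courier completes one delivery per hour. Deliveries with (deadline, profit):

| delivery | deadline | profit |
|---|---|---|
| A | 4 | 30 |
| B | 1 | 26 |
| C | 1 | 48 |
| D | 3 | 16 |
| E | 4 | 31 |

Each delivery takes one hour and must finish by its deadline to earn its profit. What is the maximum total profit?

Sort by profit descending; place each in the latest free slot ≤ its deadline.
By profit: C(d1,48), E(d4,31), A(d4,30), B(d1,26), D(d3,16)
C→slot 1; E→slot 4; A→slot 3; B skipped; D→slot 2.
Profit = 48 + 16 + 30 + 31 = 125

125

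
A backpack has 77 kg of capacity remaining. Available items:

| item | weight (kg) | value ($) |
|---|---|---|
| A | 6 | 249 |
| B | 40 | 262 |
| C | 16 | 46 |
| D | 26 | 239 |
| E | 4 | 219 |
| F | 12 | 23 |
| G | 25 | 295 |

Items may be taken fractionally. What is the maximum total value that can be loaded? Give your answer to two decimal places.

Greedy by value/weight ratio, highest first.
Ratios (sorted): E 54.75, A 41.50, G 11.80, D 9.19, B 6.55, C 2.88, F 1.92
take E (4 @ 219); take A (6 @ 249); take G (25 @ 295); take D (26 @ 239); take 16/40 of B → 104.80. Capacity used 77/77.
Total value = 1106.80

1106.80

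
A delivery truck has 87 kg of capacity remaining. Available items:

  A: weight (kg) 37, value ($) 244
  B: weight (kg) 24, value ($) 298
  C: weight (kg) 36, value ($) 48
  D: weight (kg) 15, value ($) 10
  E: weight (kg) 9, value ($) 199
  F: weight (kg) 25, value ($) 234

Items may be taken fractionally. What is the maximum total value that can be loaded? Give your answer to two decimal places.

Greedy by value/weight ratio, highest first.
Ratios (sorted): E 22.11, B 12.42, F 9.36, A 6.59, C 1.33, D 0.67
take E (9 @ 199); take B (24 @ 298); take F (25 @ 234); take 29/37 of A → 191.24. Capacity used 87/87.
Total value = 922.24

922.24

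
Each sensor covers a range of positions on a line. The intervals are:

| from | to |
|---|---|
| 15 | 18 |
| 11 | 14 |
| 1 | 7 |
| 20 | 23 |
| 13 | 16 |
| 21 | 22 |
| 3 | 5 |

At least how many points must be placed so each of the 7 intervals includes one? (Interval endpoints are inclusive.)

Process intervals by earliest right end; each time one isn't hit yet, stab at its right endpoint.
By right end: [3,5]  [1,7]  [11,14]  [13,16]  [15,18]  [21,22]  [20,23]
[3,5] uncovered → point at 5; [11,14] uncovered → point at 14; [15,18] uncovered → point at 18; [21,22] uncovered → point at 22.
Points: 5, 14, 18, 22 (4 total).

4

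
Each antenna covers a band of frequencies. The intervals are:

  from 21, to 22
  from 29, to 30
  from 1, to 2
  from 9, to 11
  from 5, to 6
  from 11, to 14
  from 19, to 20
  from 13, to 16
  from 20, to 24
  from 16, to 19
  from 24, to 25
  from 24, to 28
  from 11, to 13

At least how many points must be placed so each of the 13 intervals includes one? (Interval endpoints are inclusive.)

Sort by right endpoint; whenever an interval is uncovered, place a point at its right end.
By right end: [1,2]  [5,6]  [9,11]  [11,13]  [11,14]  [13,16]  [16,19]  [19,20]  [21,22]  [20,24]  [24,25]  [24,28]  [29,30]
[1,2] uncovered → point at 2; [5,6] uncovered → point at 6; [9,11] uncovered → point at 11; [13,16] uncovered → point at 16; [19,20] uncovered → point at 20; [21,22] uncovered → point at 22; [24,25] uncovered → point at 25; [29,30] uncovered → point at 30.
Points: 2, 6, 11, 16, 20, 22, 25, 30 (8 total).

8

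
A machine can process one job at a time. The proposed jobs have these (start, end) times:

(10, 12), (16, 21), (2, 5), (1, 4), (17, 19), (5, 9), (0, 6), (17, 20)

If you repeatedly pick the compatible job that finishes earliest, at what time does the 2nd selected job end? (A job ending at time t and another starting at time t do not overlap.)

Order by finish time; keep every interval that doesn't clash with the previous kept one.
Sorted by end: (1,4)  (2,5)  (0,6)  (5,9)  (10,12)  (17,19)  (17,20)  (16,21)
take (1,4); skip (2,5); skip (0,6); take (5,9); take (10,12); take (17,19).
Selected: (1,4) (5,9) (10,12) (17,19)

9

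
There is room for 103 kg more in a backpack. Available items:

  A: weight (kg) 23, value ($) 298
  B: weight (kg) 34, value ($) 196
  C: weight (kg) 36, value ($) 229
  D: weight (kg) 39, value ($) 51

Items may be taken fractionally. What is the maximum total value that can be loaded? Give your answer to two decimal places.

736.08

Ratios (sorted): A 12.96, C 6.36, B 5.76, D 1.31
take A (23 @ 298); take C (36 @ 229); take B (34 @ 196); take 10/39 of D → 13.08. Capacity used 103/103.
Total value = 736.08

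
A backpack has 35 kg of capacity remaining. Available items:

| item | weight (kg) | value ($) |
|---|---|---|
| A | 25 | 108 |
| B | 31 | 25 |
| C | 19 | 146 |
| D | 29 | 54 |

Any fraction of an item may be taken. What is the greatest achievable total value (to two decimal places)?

215.12

Greedy by value/weight ratio, highest first.
Ratios (sorted): C 7.68, A 4.32, D 1.86, B 0.81
take C (19 @ 146); take 16/25 of A → 69.12. Capacity used 35/35.
Total value = 215.12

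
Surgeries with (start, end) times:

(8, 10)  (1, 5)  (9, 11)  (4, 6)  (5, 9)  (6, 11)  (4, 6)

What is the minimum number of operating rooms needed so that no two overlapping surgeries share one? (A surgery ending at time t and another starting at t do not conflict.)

3

starts: [1, 4, 4, 5, 6, 8, 9]
ends:   [5, 6, 6, 9, 10, 11, 11]
s1→1 s4→2 s4→3  — peak 3.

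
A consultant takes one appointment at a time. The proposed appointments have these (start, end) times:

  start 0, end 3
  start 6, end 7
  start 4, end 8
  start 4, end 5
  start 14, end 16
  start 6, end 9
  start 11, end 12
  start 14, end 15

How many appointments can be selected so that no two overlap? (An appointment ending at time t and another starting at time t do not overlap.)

5

Sorted by end: (0,3)  (4,5)  (6,7)  (4,8)  (6,9)  (11,12)  (14,15)  (14,16)
take (0,3); take (4,5); take (6,7); take (11,12); take (14,15); skip (14,16).
Selected 5 appointments.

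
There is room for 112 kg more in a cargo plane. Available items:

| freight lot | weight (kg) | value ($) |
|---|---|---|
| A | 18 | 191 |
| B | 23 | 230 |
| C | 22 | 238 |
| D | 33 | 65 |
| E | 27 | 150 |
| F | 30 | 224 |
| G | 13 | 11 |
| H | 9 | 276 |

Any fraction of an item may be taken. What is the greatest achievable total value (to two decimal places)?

1214.56

Sort by value per unit weight and fill in that order.
Order: H (276/9=30.67) > C (238/22=10.82) > A (191/18=10.61) > B (230/23=10.00) > F (224/30=7.47) > E (150/27=5.56) > D (65/33=1.97) > G (11/13=0.85)
Fill: take H (9 @ 276) → take C (22 @ 238) → take A (18 @ 191) → take B (23 @ 230) → take F (30 @ 224) → take 10/27 of E → 55.56; 112/112 used.
Total value = 1214.56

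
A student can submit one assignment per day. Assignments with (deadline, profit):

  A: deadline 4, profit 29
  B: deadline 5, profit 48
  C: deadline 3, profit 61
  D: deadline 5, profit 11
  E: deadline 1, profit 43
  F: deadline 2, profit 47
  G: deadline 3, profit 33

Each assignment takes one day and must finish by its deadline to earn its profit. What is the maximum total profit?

228

Sort by profit descending; place each in the latest free slot ≤ its deadline.
Profit order: C=61 B=48 F=47 E=43 G=33 A=29 D=11
Assign: C→slot 3, B→slot 5, F→slot 2, E→slot 1, G skipped, A→slot 4, D skipped.
Slots: [1:E] [2:F] [3:C] [4:A] [5:B]
Profit = 43 + 47 + 61 + 29 + 48 = 228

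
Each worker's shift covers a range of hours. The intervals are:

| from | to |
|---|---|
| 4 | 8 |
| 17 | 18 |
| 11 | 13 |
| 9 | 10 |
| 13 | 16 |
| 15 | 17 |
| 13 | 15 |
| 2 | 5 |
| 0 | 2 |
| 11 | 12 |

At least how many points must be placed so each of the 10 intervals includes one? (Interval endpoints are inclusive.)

Process intervals by earliest right end; each time one isn't hit yet, stab at its right endpoint.
By right end: [0,2]  [2,5]  [4,8]  [9,10]  [11,12]  [11,13]  [13,15]  [13,16]  [15,17]  [17,18]
[0,2] uncovered → point at 2; [4,8] uncovered → point at 8; [9,10] uncovered → point at 10; [11,12] uncovered → point at 12; [13,15] uncovered → point at 15; [17,18] uncovered → point at 18.
Points: 2, 8, 10, 12, 15, 18 (6 total).

6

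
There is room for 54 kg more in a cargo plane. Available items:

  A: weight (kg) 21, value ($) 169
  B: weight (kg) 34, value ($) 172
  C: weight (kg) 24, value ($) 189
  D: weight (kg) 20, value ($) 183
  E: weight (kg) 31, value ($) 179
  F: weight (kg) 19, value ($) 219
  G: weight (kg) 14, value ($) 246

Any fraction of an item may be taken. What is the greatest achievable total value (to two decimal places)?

Sort by value per unit weight and fill in that order.
Ratios (sorted): G 17.57, F 11.53, D 9.15, A 8.05, C 7.88, E 5.77, B 5.06
take G (14 @ 246); take F (19 @ 219); take D (20 @ 183); take 1/21 of A → 8.05. Capacity used 54/54.
Total value = 656.05

656.05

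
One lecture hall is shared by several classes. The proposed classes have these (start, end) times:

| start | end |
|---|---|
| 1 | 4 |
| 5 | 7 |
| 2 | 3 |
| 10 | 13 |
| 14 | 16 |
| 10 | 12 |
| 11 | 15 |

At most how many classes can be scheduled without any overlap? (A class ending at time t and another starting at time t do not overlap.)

4

Greedy by earliest finish: after sorting by end time, pick each interval compatible with the last pick.
By end time: (2,3), (1,4), (5,7), (10,12), (10,13), (11,15), (14,16).
Pick (2,3); next start ≥ 3 → (5,7); next start ≥ 7 → (10,12); next start ≥ 12 → (14,16).
Selected 4 classes.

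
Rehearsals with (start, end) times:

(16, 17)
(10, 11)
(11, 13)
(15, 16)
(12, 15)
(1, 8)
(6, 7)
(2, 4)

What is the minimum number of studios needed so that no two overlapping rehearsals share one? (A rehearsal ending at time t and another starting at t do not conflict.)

2

starts: [1, 2, 6, 10, 11, 12, 15, 16]
ends:   [4, 7, 8, 11, 13, 15, 16, 17]
s1→1 s2→2  — peak 2.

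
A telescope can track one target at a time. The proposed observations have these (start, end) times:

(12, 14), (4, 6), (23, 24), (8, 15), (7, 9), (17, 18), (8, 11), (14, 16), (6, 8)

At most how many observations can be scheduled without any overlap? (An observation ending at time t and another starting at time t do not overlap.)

Order by finish time; keep every interval that doesn't clash with the previous kept one.
By end time: (4,6), (6,8), (7,9), (8,11), (12,14), (8,15), (14,16), (17,18), (23,24).
Pick (4,6); next start ≥ 6 → (6,8); next start ≥ 8 → (8,11); next start ≥ 11 → (12,14); next start ≥ 14 → (14,16); next start ≥ 16 → (17,18); next start ≥ 18 → (23,24).
Selected 7 observations.

7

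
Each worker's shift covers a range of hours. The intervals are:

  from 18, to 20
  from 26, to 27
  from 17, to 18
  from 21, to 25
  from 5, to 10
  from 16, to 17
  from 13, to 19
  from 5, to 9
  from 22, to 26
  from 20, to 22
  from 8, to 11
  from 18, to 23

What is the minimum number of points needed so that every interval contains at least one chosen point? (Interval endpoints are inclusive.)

5

Process intervals by earliest right end; each time one isn't hit yet, stab at its right endpoint.
By right end: [5,9]  [5,10]  [8,11]  [16,17]  [17,18]  [13,19]  [18,20]  [20,22]  [18,23]  [21,25]  [22,26]  [26,27]
[5,9] uncovered → point at 9; [16,17] uncovered → point at 17; [18,20] uncovered → point at 20; [21,25] uncovered → point at 25; [26,27] uncovered → point at 27.
Points: 9, 17, 20, 25, 27 (5 total).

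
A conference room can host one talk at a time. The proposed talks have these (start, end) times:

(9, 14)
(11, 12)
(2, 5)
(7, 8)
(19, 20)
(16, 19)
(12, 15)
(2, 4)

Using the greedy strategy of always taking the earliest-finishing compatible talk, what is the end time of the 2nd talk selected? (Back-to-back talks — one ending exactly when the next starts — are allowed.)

8

Greedy by earliest finish: after sorting by end time, pick each interval compatible with the last pick.
By end time: (2,4), (2,5), (7,8), (11,12), (9,14), (12,15), (16,19), (19,20).
Pick (2,4); next start ≥ 4 → (7,8); next start ≥ 8 → (11,12); next start ≥ 12 → (12,15); next start ≥ 15 → (16,19); next start ≥ 19 → (19,20).
Selected: (2,4) (7,8) (11,12) (12,15) (16,19) (19,20)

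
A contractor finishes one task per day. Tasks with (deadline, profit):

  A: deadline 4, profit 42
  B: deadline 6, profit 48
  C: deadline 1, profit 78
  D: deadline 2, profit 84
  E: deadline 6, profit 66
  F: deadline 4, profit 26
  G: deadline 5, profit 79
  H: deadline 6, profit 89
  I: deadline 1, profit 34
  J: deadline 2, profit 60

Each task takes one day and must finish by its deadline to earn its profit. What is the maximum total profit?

Take jobs in profit order; each goes to the latest open slot no later than its deadline.
Profit order: H=89 D=84 G=79 C=78 E=66 J=60 B=48 A=42 I=34 F=26
Assign: H→slot 6, D→slot 2, G→slot 5, C→slot 1, E→slot 4, J skipped, B→slot 3, A skipped, I skipped, F skipped.
Slots: [1:C] [2:D] [3:B] [4:E] [5:G] [6:H]
Profit = 78 + 84 + 48 + 66 + 79 + 89 = 444

444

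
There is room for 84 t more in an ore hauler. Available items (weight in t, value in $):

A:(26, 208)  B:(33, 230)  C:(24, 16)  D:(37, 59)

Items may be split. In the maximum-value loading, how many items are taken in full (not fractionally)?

2

Sort by value per unit weight and fill in that order.
Ratios (sorted): A 8.00, B 6.97, D 1.59, C 0.67
take A (26 @ 208); take B (33 @ 230); take 25/37 of D → 39.86. Capacity used 84/84.
2 item(s) taken whole; one partial (take 25/37 of D).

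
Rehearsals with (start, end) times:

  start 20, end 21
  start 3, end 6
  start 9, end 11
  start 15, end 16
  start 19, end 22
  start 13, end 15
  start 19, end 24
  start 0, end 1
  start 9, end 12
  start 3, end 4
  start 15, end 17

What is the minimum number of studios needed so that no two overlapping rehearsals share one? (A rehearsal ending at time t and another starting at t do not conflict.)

3

starts: [0, 3, 3, 9, 9, 13, 15, 15, 19, 19, 20]
ends:   [1, 4, 6, 11, 12, 15, 16, 17, 21, 22, 24]
s0→1 e1→0 s3→1 s3→2 e4→1 e6→0 s9→1 s9→2 e11→1 e12→0 s13→1 e15→0 s15→1 s15→2 e16→1 e17→0 s19→1 s19→2 s20→3  — peak 3.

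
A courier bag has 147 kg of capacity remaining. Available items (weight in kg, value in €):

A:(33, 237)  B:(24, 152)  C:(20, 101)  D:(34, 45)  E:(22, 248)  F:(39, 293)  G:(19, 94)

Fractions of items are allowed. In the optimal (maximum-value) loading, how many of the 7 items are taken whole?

Sort by value per unit weight and fill in that order.
Ratios (sorted): E 11.27, F 7.51, A 7.18, B 6.33, C 5.05, G 4.95, D 1.32
take E (22 @ 248); take F (39 @ 293); take A (33 @ 237); take B (24 @ 152); take C (20 @ 101); take 9/19 of G → 44.53. Capacity used 147/147.
5 item(s) taken whole; one partial (take 9/19 of G).

5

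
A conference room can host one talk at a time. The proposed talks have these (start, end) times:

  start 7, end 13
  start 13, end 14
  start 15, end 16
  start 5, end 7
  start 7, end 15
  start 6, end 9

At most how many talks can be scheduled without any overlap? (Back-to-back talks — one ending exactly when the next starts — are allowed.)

4

Order by finish time; keep every interval that doesn't clash with the previous kept one.
Sorted by end: (5,7)  (6,9)  (7,13)  (13,14)  (7,15)  (15,16)
take (5,7); skip (6,9); take (7,13); take (13,14); take (15,16).
Selected 4 talks.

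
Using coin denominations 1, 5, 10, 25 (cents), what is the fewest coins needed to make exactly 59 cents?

Use the largest denomination that fits, subtract, and repeat.
59 = 2×25 + 1×5 + 4×1
Total coins = 2 + 1 + 4 = 7

7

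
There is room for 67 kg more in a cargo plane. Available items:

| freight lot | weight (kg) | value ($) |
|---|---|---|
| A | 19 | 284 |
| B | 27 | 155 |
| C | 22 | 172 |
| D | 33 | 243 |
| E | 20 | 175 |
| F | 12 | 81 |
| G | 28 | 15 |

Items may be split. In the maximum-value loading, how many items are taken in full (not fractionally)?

Sort by value per unit weight and fill in that order.
Ratios (sorted): A 14.95, E 8.75, C 7.82, D 7.36, F 6.75, B 5.74, G 0.54
take A (19 @ 284); take E (20 @ 175); take C (22 @ 172); take 6/33 of D → 44.18. Capacity used 67/67.
3 item(s) taken whole; one partial (take 6/33 of D).

3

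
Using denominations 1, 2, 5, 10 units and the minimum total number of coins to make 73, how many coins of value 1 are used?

Greedy: take as many of the largest coin as possible, then repeat with the remainder.
73 − 7×10→3 − 1×2→1 − 1×1→0
Count of 1: 1

1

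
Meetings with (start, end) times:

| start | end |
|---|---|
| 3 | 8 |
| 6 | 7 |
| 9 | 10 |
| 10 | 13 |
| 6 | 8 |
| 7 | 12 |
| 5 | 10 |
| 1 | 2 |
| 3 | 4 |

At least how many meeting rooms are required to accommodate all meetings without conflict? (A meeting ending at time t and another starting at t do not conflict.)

4

Count concurrent intervals with a sweep; the peak is the room count.
Events (time:±→running): 1:+→1 2:-→0 3:+→1 3:+→2 4:-→1 5:+→2 6:+→3 6:+→4 … peak 4.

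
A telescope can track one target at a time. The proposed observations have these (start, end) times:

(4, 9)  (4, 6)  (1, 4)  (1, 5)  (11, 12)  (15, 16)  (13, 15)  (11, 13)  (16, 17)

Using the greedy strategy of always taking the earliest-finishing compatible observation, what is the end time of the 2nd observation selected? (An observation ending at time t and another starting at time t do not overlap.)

6

Sorted by end: (1,4)  (1,5)  (4,6)  (4,9)  (11,12)  (11,13)  (13,15)  (15,16)  (16,17)
take (1,4); skip (1,5); take (4,6); take (11,12); take (13,15); take (15,16); take (16,17).
Selected: (1,4) (4,6) (11,12) (13,15) (15,16) (16,17)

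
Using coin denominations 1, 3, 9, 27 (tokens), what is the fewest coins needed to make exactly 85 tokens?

5

85 = 3×27 + 1×3 + 1×1
Total coins = 3 + 1 + 1 = 5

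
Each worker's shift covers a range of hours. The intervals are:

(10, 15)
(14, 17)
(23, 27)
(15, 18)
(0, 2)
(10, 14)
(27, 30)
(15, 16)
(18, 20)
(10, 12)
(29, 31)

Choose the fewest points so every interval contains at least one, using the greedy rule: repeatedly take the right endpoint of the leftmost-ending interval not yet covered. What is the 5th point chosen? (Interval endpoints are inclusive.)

27

Sort by right endpoint; whenever an interval is uncovered, place a point at its right end.
Sorted: [0,2] [10,12] [10,14] [10,15] [15,16] [14,17] [15,18] [18,20] [23,27] [27,30] [29,31]
{[0,2]} hit by 2; {[10,12],[10,14],[10,15]} hit by 12; {[15,16],[14,17],[15,18]} hit by 16; {[18,20]} hit by 20; {[23,27],[27,30]} hit by 27; {[29,31]} hit by 31.
Points: 2, 12, 16, 20, 27, 31 (6 total).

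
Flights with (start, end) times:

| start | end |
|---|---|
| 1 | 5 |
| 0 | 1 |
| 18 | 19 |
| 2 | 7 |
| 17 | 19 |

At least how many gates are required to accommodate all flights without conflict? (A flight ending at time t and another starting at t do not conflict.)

starts: [0, 1, 2, 17, 18]
ends:   [1, 5, 7, 19, 19]
s0→1 e1→0 s1→1 s2→2  — peak 2.

2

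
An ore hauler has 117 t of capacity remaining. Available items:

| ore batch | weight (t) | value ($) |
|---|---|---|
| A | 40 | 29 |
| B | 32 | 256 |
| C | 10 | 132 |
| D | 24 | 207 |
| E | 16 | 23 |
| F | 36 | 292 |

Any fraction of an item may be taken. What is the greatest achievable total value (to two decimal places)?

908.56

Greedy by value/weight ratio, highest first.
Ratios (sorted): C 13.20, D 8.62, F 8.11, B 8.00, E 1.44, A 0.72
take C (10 @ 132); take D (24 @ 207); take F (36 @ 292); take B (32 @ 256); take 15/16 of E → 21.56. Capacity used 117/117.
Total value = 908.56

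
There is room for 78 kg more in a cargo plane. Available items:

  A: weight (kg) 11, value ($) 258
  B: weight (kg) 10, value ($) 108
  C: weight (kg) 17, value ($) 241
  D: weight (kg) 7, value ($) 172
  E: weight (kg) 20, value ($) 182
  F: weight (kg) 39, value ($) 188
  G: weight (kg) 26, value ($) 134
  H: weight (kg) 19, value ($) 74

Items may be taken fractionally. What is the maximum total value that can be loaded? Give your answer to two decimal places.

1028.00

Sort by value per unit weight and fill in that order.
Order: D (172/7=24.57) > A (258/11=23.45) > C (241/17=14.18) > B (108/10=10.80) > E (182/20=9.10) > G (134/26=5.15) > F (188/39=4.82) > H (74/19=3.89)
Fill: take D (7 @ 172) → take A (11 @ 258) → take C (17 @ 241) → take B (10 @ 108) → take E (20 @ 182) → take 13/26 of G → 67.00; 78/78 used.
Total value = 1028.00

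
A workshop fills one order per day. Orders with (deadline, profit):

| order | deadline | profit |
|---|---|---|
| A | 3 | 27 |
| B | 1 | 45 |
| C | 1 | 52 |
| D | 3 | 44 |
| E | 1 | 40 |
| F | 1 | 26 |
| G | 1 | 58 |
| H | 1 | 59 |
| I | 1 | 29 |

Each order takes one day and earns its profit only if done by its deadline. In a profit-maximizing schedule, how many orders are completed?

Sort by profit descending; place each in the latest free slot ≤ its deadline.
Profit order: H=59 G=58 C=52 B=45 D=44 E=40 I=29 A=27 F=26
Assign: H→slot 1, G skipped, C skipped, B skipped, D→slot 3, E skipped, I skipped, A→slot 2, F skipped.
Slots: [1:H] [2:A] [3:D]
3 of 9 scheduled.

3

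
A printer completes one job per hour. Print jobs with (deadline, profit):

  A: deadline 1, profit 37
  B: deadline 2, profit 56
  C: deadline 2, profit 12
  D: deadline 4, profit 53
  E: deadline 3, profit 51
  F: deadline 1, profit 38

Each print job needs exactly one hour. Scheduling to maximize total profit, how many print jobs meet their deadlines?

By profit: B(d2,56), D(d4,53), E(d3,51), F(d1,38), A(d1,37), C(d2,12)
B→slot 2; D→slot 4; E→slot 3; F→slot 1; A skipped; C skipped.
4 of 6 scheduled.

4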